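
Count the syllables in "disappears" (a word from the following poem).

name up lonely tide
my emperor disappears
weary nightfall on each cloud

3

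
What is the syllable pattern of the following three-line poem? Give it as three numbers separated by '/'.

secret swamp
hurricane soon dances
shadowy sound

3/6/4

Line 1: secret(2) + swamp(1) = 3
Line 2: hurricane(3) + soon(1) + dances(2) = 6
Line 3: shadowy(3) + sound(1) = 4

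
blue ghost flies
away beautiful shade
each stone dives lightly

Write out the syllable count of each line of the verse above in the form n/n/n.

3/6/5

Line 1: blue (1), ghost (1), flies (1) → 3
Line 2: away (2), beautiful (3), shade (1) → 6
Line 3: each (1), stone (1), dives (1), lightly (2) → 5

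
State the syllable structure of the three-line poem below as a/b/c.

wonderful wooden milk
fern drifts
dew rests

Line 1: "wonderful wooden milk": 3+2+1 = 6
Line 2: "fern drifts": 1+1 = 2
Line 3: "dew rests": 1+1 = 2

6/2/2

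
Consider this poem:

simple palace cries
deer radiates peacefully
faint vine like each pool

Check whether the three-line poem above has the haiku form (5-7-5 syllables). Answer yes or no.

Yes

Line 1: simple(2) + palace(2) + cries(1) = 5 ✓
Line 2: deer(1) + radiates(3) + peacefully(3) = 7 ✓
Line 3: faint(1) + vine(1) + like(1) + each(1) + pool(1) = 5 ✓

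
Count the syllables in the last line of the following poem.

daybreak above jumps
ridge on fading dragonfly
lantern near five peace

The last line: lantern(2) + near(1) + five(1) + peace(1) = 5

5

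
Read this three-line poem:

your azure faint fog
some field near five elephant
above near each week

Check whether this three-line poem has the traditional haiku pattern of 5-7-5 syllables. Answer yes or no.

Line 1: your(1) + azure(2) + faint(1) + fog(1) = 5 ✓
Line 2: some(1) + field(1) + near(1) + five(1) + elephant(3) = 7 ✓
Line 3: above(2) + near(1) + each(1) + week(1) = 5 ✓

Yes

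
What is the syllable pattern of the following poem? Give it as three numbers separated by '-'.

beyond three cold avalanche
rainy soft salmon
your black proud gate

7-5-4

Line 1: beyond (2), three (1), cold (1), avalanche (3) → 7
Line 2: rainy (2), soft (1), salmon (2) → 5
Line 3: your (1), black (1), proud (1), gate (1) → 4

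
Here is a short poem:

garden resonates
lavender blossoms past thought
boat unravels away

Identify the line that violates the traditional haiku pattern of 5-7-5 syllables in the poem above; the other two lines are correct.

The third line

Line 1: "garden resonates": 2+3 = 5 ✓
Line 2: "lavender blossoms past thought": 3+2+1+1 = 7 ✓
Line 3: "boat unravels away": 1+3+2 = 6 (expected 5)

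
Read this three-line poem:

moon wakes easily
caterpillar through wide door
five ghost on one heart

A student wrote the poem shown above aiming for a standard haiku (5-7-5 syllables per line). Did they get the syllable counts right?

Line 1: "moon wakes easily": 1+1+3 = 5 ✓
Line 2: "caterpillar through wide door": 4+1+1+1 = 7 ✓
Line 3: "five ghost on one heart": 1+1+1+1+1 = 5 ✓

Yes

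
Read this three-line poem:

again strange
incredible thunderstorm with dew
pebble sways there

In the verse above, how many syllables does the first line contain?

The first line: again(2) + strange(1) = 3

3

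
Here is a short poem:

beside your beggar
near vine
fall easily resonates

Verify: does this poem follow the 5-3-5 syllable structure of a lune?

Line 1: beside (2), your (1), beggar (2) → 5 ✓
Line 2: near (1), vine (1) → 2 (expected 3)
Line 3: fall (1), easily (3), resonates (3) → 7 (expected 5)

No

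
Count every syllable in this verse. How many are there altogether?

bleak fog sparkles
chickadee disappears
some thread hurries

14

Line 1: bleak(1) + fog(1) + sparkles(2) = 4
Line 2: chickadee(3) + disappears(3) = 6
Line 3: some(1) + thread(1) + hurries(2) = 4
Total: 4 + 6 + 4 = 14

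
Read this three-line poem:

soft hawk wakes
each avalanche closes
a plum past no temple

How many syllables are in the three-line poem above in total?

Line 1: soft(1) + hawk(1) + wakes(1) = 3
Line 2: each(1) + avalanche(3) + closes(2) = 6
Line 3: a(1) + plum(1) + past(1) + no(1) + temple(2) = 6
Total: 3 + 6 + 6 = 15

15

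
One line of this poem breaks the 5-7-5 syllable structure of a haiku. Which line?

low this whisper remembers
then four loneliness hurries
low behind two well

Line 1

Line 1: low (1), this (1), whisper (2), remembers (3) → 7 (expected 5)
Line 2: then (1), four (1), loneliness (3), hurries (2) → 7 ✓
Line 3: low (1), behind (2), two (1), well (1) → 5 ✓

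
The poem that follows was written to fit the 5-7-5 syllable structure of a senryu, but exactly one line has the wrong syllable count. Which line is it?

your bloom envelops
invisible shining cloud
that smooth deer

Line 1: your(1) + bloom(1) + envelops(3) = 5 ✓
Line 2: invisible(4) + shining(2) + cloud(1) = 7 ✓
Line 3: that(1) + smooth(1) + deer(1) = 3 (expected 5)

Line 3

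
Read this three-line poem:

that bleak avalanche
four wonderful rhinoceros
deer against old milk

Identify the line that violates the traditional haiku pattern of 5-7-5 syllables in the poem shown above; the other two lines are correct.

Line 1: that (1), bleak (1), avalanche (3) → 5 ✓
Line 2: four (1), wonderful (3), rhinoceros (4) → 8 (expected 7)
Line 3: deer (1), against (2), old (1), milk (1) → 5 ✓

The second line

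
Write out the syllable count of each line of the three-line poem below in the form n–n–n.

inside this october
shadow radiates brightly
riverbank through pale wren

Line 1: "inside this october": 2+1+3 = 6
Line 2: "shadow radiates brightly": 2+3+2 = 7
Line 3: "riverbank through pale wren": 3+1+1+1 = 6

6–7–6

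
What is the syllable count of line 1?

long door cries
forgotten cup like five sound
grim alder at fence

Line 1: "long door cries": 1+1+1 = 3

3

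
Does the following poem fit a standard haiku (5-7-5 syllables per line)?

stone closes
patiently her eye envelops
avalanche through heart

Line 1: "stone closes": 1+2 = 3 (expected 5)
Line 2: "patiently her eye envelops": 3+1+1+3 = 8 (expected 7)
Line 3: "avalanche through heart": 3+1+1 = 5 ✓

No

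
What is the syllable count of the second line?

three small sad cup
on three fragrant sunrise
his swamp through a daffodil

The second line: "on three fragrant sunrise": 1+1+2+2 = 6

6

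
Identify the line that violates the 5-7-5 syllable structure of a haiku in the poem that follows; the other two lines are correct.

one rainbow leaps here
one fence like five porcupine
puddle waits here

Line 1: one(1) + rainbow(2) + leaps(1) + here(1) = 5 ✓
Line 2: one(1) + fence(1) + like(1) + five(1) + porcupine(3) = 7 ✓
Line 3: puddle(2) + waits(1) + here(1) = 4 (expected 5)

Line 3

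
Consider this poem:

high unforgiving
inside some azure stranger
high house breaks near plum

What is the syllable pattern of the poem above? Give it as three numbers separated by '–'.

5–7–5

Line 1: high (1), unforgiving (4) → 5
Line 2: inside (2), some (1), azure (2), stranger (2) → 7
Line 3: high (1), house (1), breaks (1), near (1), plum (1) → 5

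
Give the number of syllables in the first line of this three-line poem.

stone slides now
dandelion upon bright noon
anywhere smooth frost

3

The first line: "stone slides now": 1+1+1 = 3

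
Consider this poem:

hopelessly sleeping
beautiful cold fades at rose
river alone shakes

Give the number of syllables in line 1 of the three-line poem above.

5

Line 1: "hopelessly sleeping": 3+2 = 5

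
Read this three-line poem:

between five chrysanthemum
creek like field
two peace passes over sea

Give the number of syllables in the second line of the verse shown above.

The second line: creek (1), like (1), field (1) → 3

3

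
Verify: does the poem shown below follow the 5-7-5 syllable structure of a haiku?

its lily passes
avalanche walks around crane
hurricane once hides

Yes

Line 1: its (1), lily (2), passes (2) → 5 ✓
Line 2: avalanche (3), walks (1), around (2), crane (1) → 7 ✓
Line 3: hurricane (3), once (1), hides (1) → 5 ✓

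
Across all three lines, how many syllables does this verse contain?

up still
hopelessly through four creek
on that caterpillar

Line 1: up(1) + still(1) = 2
Line 2: hopelessly(3) + through(1) + four(1) + creek(1) = 6
Line 3: on(1) + that(1) + caterpillar(4) = 6
Total: 2 + 6 + 6 = 14

14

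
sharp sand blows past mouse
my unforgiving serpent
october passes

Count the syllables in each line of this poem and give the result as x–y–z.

Line 1: sharp (1), sand (1), blows (1), past (1), mouse (1) → 5
Line 2: my (1), unforgiving (4), serpent (2) → 7
Line 3: october (3), passes (2) → 5

5–7–5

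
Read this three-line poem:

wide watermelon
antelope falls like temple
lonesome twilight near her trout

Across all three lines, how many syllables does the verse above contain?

19

Line 1: wide(1) + watermelon(4) = 5
Line 2: antelope(3) + falls(1) + like(1) + temple(2) = 7
Line 3: lonesome(2) + twilight(2) + near(1) + her(1) + trout(1) = 7
Total: 5 + 7 + 7 = 19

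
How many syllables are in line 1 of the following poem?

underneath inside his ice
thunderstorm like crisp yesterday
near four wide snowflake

Line 1: "underneath inside his ice": 3+2+1+1 = 7

7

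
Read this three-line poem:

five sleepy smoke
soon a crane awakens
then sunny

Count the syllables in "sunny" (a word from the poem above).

2

"sunny" has 2 syllables.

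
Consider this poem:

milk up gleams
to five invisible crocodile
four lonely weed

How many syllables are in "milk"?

1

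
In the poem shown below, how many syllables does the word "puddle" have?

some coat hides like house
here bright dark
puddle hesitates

2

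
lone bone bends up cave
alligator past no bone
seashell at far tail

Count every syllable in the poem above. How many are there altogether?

17

Line 1: lone(1) + bone(1) + bends(1) + up(1) + cave(1) = 5
Line 2: alligator(4) + past(1) + no(1) + bone(1) = 7
Line 3: seashell(2) + at(1) + far(1) + tail(1) = 5
Total: 5 + 7 + 5 = 17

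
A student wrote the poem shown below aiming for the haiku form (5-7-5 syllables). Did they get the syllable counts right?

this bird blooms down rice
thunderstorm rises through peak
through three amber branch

Line 1: this(1) + bird(1) + blooms(1) + down(1) + rice(1) = 5 ✓
Line 2: thunderstorm(3) + rises(2) + through(1) + peak(1) = 7 ✓
Line 3: through(1) + three(1) + amber(2) + branch(1) = 5 ✓

Yes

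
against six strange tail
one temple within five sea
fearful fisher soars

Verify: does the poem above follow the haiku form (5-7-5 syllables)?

Yes

Line 1: "against six strange tail": 2+1+1+1 = 5 ✓
Line 2: "one temple within five sea": 1+2+2+1+1 = 7 ✓
Line 3: "fearful fisher soars": 2+2+1 = 5 ✓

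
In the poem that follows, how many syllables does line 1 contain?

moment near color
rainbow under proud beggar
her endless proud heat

Line 1: "moment near color": 2+1+2 = 5

5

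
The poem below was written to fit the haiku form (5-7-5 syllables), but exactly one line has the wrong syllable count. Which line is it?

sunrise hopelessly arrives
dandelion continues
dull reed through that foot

Line 1: sunrise (2), hopelessly (3), arrives (2) → 7 (expected 5)
Line 2: dandelion (4), continues (3) → 7 ✓
Line 3: dull (1), reed (1), through (1), that (1), foot (1) → 5 ✓

The first line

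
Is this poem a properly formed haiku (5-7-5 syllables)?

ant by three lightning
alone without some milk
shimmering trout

No

Line 1: "ant by three lightning": 1+1+1+2 = 5 ✓
Line 2: "alone without some milk": 2+2+1+1 = 6 (expected 7)
Line 3: "shimmering trout": 3+1 = 4 (expected 5)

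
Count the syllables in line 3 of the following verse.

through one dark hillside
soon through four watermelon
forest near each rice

5

Line 3: forest (2), near (1), each (1), rice (1) → 5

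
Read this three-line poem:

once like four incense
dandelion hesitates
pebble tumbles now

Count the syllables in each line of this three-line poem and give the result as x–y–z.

5–7–5

Line 1: once(1) + like(1) + four(1) + incense(2) = 5
Line 2: dandelion(4) + hesitates(3) = 7
Line 3: pebble(2) + tumbles(2) + now(1) = 5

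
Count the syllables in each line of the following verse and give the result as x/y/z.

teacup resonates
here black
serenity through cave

Line 1: "teacup resonates": 2+3 = 5
Line 2: "here black": 1+1 = 2
Line 3: "serenity through cave": 4+1+1 = 6

5/2/6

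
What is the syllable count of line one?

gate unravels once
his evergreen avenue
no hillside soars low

5

Line one: gate(1) + unravels(3) + once(1) = 5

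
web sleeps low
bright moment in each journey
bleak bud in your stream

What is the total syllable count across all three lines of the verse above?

15

Line 1: "web sleeps low": 1+1+1 = 3
Line 2: "bright moment in each journey": 1+2+1+1+2 = 7
Line 3: "bleak bud in your stream": 1+1+1+1+1 = 5
Total: 3 + 7 + 5 = 15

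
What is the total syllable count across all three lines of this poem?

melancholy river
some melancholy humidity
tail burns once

Line 1: melancholy(4) + river(2) = 6
Line 2: some(1) + melancholy(4) + humidity(4) = 9
Line 3: tail(1) + burns(1) + once(1) = 3
Total: 6 + 9 + 3 = 18

18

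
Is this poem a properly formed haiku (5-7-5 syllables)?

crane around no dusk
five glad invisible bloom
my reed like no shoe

Yes

Line 1: "crane around no dusk": 1+2+1+1 = 5 ✓
Line 2: "five glad invisible bloom": 1+1+4+1 = 7 ✓
Line 3: "my reed like no shoe": 1+1+1+1+1 = 5 ✓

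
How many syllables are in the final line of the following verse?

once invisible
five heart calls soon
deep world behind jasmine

The final line: deep (1), world (1), behind (2), jasmine (2) → 6

6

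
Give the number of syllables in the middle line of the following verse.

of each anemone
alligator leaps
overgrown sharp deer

The middle line: alligator (4), leaps (1) → 5

5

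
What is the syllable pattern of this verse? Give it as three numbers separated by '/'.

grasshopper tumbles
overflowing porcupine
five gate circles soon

Line 1: "grasshopper tumbles": 3+2 = 5
Line 2: "overflowing porcupine": 4+3 = 7
Line 3: "five gate circles soon": 1+1+2+1 = 5

5/7/5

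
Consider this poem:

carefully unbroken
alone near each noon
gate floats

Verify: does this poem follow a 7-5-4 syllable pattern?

Line 1: carefully (3), unbroken (3) → 6 (expected 7)
Line 2: alone (2), near (1), each (1), noon (1) → 5 ✓
Line 3: gate (1), floats (1) → 2 (expected 4)

No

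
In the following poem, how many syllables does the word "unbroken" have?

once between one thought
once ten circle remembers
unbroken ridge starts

3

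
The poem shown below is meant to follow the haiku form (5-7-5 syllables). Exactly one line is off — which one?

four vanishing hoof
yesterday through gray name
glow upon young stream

The second line

Line 1: four (1), vanishing (3), hoof (1) → 5 ✓
Line 2: yesterday (3), through (1), gray (1), name (1) → 6 (expected 7)
Line 3: glow (1), upon (2), young (1), stream (1) → 5 ✓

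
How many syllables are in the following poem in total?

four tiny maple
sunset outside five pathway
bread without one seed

Line 1: "four tiny maple": 1+2+2 = 5
Line 2: "sunset outside five pathway": 2+2+1+2 = 7
Line 3: "bread without one seed": 1+2+1+1 = 5
Total: 5 + 7 + 5 = 17

17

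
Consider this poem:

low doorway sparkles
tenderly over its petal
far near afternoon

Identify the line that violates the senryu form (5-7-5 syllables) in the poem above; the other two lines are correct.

Line 1: "low doorway sparkles": 1+2+2 = 5 ✓
Line 2: "tenderly over its petal": 3+2+1+2 = 8 (expected 7)
Line 3: "far near afternoon": 1+1+3 = 5 ✓

Line 2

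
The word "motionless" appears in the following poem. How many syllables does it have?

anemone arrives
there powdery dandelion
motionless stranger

"motionless" has 3 syllables.

3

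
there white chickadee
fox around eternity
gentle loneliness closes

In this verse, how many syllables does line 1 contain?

5

Line 1: "there white chickadee": 1+1+3 = 5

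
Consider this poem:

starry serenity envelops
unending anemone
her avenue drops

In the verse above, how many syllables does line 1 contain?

Line 1: "starry serenity envelops": 2+4+3 = 9

9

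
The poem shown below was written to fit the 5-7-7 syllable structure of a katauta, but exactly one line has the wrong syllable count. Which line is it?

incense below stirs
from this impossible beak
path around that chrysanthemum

The third line

Line 1: incense (2), below (2), stirs (1) → 5 ✓
Line 2: from (1), this (1), impossible (4), beak (1) → 7 ✓
Line 3: path (1), around (2), that (1), chrysanthemum (4) → 8 (expected 7)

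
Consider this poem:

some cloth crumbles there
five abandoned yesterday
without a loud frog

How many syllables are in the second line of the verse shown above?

7

The second line: five(1) + abandoned(3) + yesterday(3) = 7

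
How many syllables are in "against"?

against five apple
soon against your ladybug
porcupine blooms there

"against" has 2 syllables.

2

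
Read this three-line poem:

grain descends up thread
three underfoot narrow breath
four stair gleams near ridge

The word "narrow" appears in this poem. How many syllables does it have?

2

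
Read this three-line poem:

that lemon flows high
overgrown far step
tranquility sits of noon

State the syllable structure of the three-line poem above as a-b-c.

Line 1: "that lemon flows high": 1+2+1+1 = 5
Line 2: "overgrown far step": 3+1+1 = 5
Line 3: "tranquility sits of noon": 4+1+1+1 = 7

5-5-7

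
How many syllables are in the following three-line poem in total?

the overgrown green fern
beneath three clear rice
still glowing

14

Line 1: the(1) + overgrown(3) + green(1) + fern(1) = 6
Line 2: beneath(2) + three(1) + clear(1) + rice(1) = 5
Line 3: still(1) + glowing(2) = 3
Total: 6 + 5 + 3 = 14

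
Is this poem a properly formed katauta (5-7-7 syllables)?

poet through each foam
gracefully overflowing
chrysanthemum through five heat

Yes

Line 1: poet (2), through (1), each (1), foam (1) → 5 ✓
Line 2: gracefully (3), overflowing (4) → 7 ✓
Line 3: chrysanthemum (4), through (1), five (1), heat (1) → 7 ✓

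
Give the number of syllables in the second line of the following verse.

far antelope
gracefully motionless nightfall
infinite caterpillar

8

The second line: gracefully(3) + motionless(3) + nightfall(2) = 8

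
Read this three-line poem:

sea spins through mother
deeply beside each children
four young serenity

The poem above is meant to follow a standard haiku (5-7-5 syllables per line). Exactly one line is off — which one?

Line 3

Line 1: sea(1) + spins(1) + through(1) + mother(2) = 5 ✓
Line 2: deeply(2) + beside(2) + each(1) + children(2) = 7 ✓
Line 3: four(1) + young(1) + serenity(4) = 6 (expected 5)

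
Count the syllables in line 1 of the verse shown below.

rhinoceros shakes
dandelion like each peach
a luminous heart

Line 1: rhinoceros(4) + shakes(1) = 5

5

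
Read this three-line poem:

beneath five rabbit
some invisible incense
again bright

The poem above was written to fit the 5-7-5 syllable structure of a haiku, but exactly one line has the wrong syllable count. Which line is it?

The third line

Line 1: beneath (2), five (1), rabbit (2) → 5 ✓
Line 2: some (1), invisible (4), incense (2) → 7 ✓
Line 3: again (2), bright (1) → 3 (expected 5)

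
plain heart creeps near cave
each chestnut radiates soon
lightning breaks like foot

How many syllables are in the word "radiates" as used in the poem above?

"radiates" has 3 syllables.

3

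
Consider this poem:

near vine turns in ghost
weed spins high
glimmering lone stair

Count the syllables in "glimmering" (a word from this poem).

3

"glimmering" has 3 syllables.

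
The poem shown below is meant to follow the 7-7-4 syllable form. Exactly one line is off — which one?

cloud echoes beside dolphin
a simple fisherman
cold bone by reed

Line 1: cloud (1), echoes (2), beside (2), dolphin (2) → 7 ✓
Line 2: a (1), simple (2), fisherman (3) → 6 (expected 7)
Line 3: cold (1), bone (1), by (1), reed (1) → 4 ✓

Line 2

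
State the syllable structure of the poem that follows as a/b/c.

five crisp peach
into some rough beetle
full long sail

3/6/3

Line 1: "five crisp peach": 1+1+1 = 3
Line 2: "into some rough beetle": 2+1+1+2 = 6
Line 3: "full long sail": 1+1+1 = 3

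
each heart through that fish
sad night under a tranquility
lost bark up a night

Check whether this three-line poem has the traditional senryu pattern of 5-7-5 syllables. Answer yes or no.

Line 1: each(1) + heart(1) + through(1) + that(1) + fish(1) = 5 ✓
Line 2: sad(1) + night(1) + under(2) + a(1) + tranquility(4) = 9 (expected 7)
Line 3: lost(1) + bark(1) + up(1) + a(1) + night(1) = 5 ✓

No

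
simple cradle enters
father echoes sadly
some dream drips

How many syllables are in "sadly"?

2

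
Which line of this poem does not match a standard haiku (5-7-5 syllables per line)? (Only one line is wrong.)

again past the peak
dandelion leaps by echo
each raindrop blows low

Line 2

Line 1: "again past the peak": 2+1+1+1 = 5 ✓
Line 2: "dandelion leaps by echo": 4+1+1+2 = 8 (expected 7)
Line 3: "each raindrop blows low": 1+2+1+1 = 5 ✓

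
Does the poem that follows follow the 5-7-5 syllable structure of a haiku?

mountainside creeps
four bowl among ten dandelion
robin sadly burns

Line 1: mountainside(3) + creeps(1) = 4 (expected 5)
Line 2: four(1) + bowl(1) + among(2) + ten(1) + dandelion(4) = 9 (expected 7)
Line 3: robin(2) + sadly(2) + burns(1) = 5 ✓

No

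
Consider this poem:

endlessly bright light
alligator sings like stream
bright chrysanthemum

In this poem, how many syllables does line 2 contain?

7

Line 2: alligator (4), sings (1), like (1), stream (1) → 7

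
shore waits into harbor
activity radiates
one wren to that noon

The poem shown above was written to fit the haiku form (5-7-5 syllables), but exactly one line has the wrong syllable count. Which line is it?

Line 1: shore (1), waits (1), into (2), harbor (2) → 6 (expected 5)
Line 2: activity (4), radiates (3) → 7 ✓
Line 3: one (1), wren (1), to (1), that (1), noon (1) → 5 ✓

The first line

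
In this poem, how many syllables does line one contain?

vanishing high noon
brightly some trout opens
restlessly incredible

5

Line one: "vanishing high noon": 3+1+1 = 5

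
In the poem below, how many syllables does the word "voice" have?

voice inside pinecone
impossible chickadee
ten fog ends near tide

1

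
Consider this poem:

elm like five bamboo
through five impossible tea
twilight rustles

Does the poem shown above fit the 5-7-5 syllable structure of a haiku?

No

Line 1: elm (1), like (1), five (1), bamboo (2) → 5 ✓
Line 2: through (1), five (1), impossible (4), tea (1) → 7 ✓
Line 3: twilight (2), rustles (2) → 4 (expected 5)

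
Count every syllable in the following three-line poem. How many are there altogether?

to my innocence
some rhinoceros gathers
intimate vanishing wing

Line 1: to (1), my (1), innocence (3) → 5
Line 2: some (1), rhinoceros (4), gathers (2) → 7
Line 3: intimate (3), vanishing (3), wing (1) → 7
Total: 5 + 7 + 7 = 19

19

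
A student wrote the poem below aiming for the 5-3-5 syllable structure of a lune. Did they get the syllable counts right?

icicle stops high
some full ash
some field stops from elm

Line 1: icicle (3), stops (1), high (1) → 5 ✓
Line 2: some (1), full (1), ash (1) → 3 ✓
Line 3: some (1), field (1), stops (1), from (1), elm (1) → 5 ✓

Yes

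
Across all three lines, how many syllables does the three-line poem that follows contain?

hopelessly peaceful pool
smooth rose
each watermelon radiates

Line 1: hopelessly (3), peaceful (2), pool (1) → 6
Line 2: smooth (1), rose (1) → 2
Line 3: each (1), watermelon (4), radiates (3) → 8
Total: 6 + 2 + 8 = 16

16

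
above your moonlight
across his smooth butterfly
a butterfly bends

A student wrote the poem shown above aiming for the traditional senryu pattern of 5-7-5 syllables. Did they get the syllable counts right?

Line 1: above(2) + your(1) + moonlight(2) = 5 ✓
Line 2: across(2) + his(1) + smooth(1) + butterfly(3) = 7 ✓
Line 3: a(1) + butterfly(3) + bends(1) = 5 ✓

Yes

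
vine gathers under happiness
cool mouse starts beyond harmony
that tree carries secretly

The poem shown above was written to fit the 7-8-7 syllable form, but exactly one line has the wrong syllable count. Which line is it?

Line 1: vine (1), gathers (2), under (2), happiness (3) → 8 (expected 7)
Line 2: cool (1), mouse (1), starts (1), beyond (2), harmony (3) → 8 ✓
Line 3: that (1), tree (1), carries (2), secretly (3) → 7 ✓

Line 1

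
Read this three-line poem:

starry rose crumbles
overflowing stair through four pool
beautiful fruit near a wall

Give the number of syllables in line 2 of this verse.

8

Line 2: "overflowing stair through four pool": 4+1+1+1+1 = 8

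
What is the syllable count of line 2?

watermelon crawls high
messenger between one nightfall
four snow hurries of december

Line 2: messenger(3) + between(2) + one(1) + nightfall(2) = 8

8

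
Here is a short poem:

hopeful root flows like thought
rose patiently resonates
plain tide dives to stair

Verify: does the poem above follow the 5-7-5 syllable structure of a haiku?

Line 1: hopeful (2), root (1), flows (1), like (1), thought (1) → 6 (expected 5)
Line 2: rose (1), patiently (3), resonates (3) → 7 ✓
Line 3: plain (1), tide (1), dives (1), to (1), stair (1) → 5 ✓

No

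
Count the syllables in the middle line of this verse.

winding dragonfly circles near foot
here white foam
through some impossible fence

3

The middle line: here(1) + white(1) + foam(1) = 3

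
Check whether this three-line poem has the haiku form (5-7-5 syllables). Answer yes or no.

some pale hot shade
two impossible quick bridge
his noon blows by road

Line 1: some(1) + pale(1) + hot(1) + shade(1) = 4 (expected 5)
Line 2: two(1) + impossible(4) + quick(1) + bridge(1) = 7 ✓
Line 3: his(1) + noon(1) + blows(1) + by(1) + road(1) = 5 ✓

No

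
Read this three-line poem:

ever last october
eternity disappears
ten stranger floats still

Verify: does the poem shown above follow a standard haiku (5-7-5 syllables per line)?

No

Line 1: "ever last october": 2+1+3 = 6 (expected 5)
Line 2: "eternity disappears": 4+3 = 7 ✓
Line 3: "ten stranger floats still": 1+2+1+1 = 5 ✓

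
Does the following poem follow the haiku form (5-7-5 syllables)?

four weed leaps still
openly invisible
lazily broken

No

Line 1: four(1) + weed(1) + leaps(1) + still(1) = 4 (expected 5)
Line 2: openly(3) + invisible(4) = 7 ✓
Line 3: lazily(3) + broken(2) = 5 ✓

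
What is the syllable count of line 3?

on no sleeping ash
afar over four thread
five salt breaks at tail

5

Line 3: five (1), salt (1), breaks (1), at (1), tail (1) → 5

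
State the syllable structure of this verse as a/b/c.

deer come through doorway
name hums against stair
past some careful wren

5/5/5

Line 1: deer (1), come (1), through (1), doorway (2) → 5
Line 2: name (1), hums (1), against (2), stair (1) → 5
Line 3: past (1), some (1), careful (2), wren (1) → 5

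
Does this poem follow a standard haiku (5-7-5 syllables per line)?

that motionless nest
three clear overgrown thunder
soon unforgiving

Yes

Line 1: "that motionless nest": 1+3+1 = 5 ✓
Line 2: "three clear overgrown thunder": 1+1+3+2 = 7 ✓
Line 3: "soon unforgiving": 1+4 = 5 ✓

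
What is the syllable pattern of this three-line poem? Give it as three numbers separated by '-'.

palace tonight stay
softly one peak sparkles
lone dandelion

Line 1: palace (2), tonight (2), stay (1) → 5
Line 2: softly (2), one (1), peak (1), sparkles (2) → 6
Line 3: lone (1), dandelion (4) → 5

5-6-5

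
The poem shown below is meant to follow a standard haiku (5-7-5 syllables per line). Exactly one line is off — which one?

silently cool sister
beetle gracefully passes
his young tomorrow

Line 1: "silently cool sister": 3+1+2 = 6 (expected 5)
Line 2: "beetle gracefully passes": 2+3+2 = 7 ✓
Line 3: "his young tomorrow": 1+1+3 = 5 ✓

Line 1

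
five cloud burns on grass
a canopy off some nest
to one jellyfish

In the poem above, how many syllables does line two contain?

7

Line two: a (1), canopy (3), off (1), some (1), nest (1) → 7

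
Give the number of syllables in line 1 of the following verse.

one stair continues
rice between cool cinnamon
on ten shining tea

5

Line 1: one(1) + stair(1) + continues(3) = 5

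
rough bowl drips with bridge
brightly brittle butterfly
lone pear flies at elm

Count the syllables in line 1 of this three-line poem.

5

Line 1: "rough bowl drips with bridge": 1+1+1+1+1 = 5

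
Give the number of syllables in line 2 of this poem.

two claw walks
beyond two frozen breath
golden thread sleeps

6

Line 2: "beyond two frozen breath": 2+1+2+1 = 6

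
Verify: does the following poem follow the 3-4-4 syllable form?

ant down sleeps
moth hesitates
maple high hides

Line 1: "ant down sleeps": 1+1+1 = 3 ✓
Line 2: "moth hesitates": 1+3 = 4 ✓
Line 3: "maple high hides": 2+1+1 = 4 ✓

Yes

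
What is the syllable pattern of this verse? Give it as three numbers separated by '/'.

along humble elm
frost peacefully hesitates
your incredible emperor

5/7/8

Line 1: "along humble elm": 2+2+1 = 5
Line 2: "frost peacefully hesitates": 1+3+3 = 7
Line 3: "your incredible emperor": 1+4+3 = 8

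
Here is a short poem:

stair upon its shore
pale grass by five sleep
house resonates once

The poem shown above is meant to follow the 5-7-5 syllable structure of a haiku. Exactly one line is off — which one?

Line 2

Line 1: stair (1), upon (2), its (1), shore (1) → 5 ✓
Line 2: pale (1), grass (1), by (1), five (1), sleep (1) → 5 (expected 7)
Line 3: house (1), resonates (3), once (1) → 5 ✓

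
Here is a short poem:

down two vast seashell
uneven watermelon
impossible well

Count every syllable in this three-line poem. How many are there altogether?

Line 1: down (1), two (1), vast (1), seashell (2) → 5
Line 2: uneven (3), watermelon (4) → 7
Line 3: impossible (4), well (1) → 5
Total: 5 + 7 + 5 = 17

17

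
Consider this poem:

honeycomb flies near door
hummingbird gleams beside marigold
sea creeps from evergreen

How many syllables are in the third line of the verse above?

6

The third line: sea (1), creeps (1), from (1), evergreen (3) → 6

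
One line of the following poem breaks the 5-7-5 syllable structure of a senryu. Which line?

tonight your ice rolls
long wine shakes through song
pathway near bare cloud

Line 1: tonight(2) + your(1) + ice(1) + rolls(1) = 5 ✓
Line 2: long(1) + wine(1) + shakes(1) + through(1) + song(1) = 5 (expected 7)
Line 3: pathway(2) + near(1) + bare(1) + cloud(1) = 5 ✓

Line 2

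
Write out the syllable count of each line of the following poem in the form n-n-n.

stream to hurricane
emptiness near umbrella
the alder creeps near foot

5-7-6

Line 1: "stream to hurricane": 1+1+3 = 5
Line 2: "emptiness near umbrella": 3+1+3 = 7
Line 3: "the alder creeps near foot": 1+2+1+1+1 = 6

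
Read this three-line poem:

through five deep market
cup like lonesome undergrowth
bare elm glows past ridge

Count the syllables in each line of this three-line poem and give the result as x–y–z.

Line 1: through (1), five (1), deep (1), market (2) → 5
Line 2: cup (1), like (1), lonesome (2), undergrowth (3) → 7
Line 3: bare (1), elm (1), glows (1), past (1), ridge (1) → 5

5–7–5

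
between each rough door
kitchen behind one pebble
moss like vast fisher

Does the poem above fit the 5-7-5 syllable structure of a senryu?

Yes

Line 1: between(2) + each(1) + rough(1) + door(1) = 5 ✓
Line 2: kitchen(2) + behind(2) + one(1) + pebble(2) = 7 ✓
Line 3: moss(1) + like(1) + vast(1) + fisher(2) = 5 ✓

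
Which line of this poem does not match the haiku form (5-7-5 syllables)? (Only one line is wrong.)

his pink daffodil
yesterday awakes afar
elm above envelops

Line 1: "his pink daffodil": 1+1+3 = 5 ✓
Line 2: "yesterday awakes afar": 3+2+2 = 7 ✓
Line 3: "elm above envelops": 1+2+3 = 6 (expected 5)

The third line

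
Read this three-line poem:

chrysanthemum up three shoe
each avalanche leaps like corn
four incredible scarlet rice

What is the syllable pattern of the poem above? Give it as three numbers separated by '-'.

7-7-8

Line 1: "chrysanthemum up three shoe": 4+1+1+1 = 7
Line 2: "each avalanche leaps like corn": 1+3+1+1+1 = 7
Line 3: "four incredible scarlet rice": 1+4+2+1 = 8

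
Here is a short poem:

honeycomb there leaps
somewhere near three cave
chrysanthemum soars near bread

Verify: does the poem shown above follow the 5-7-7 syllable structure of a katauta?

No

Line 1: honeycomb(3) + there(1) + leaps(1) = 5 ✓
Line 2: somewhere(2) + near(1) + three(1) + cave(1) = 5 (expected 7)
Line 3: chrysanthemum(4) + soars(1) + near(1) + bread(1) = 7 ✓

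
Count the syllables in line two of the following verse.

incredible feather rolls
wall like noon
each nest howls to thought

3

Line two: "wall like noon": 1+1+1 = 3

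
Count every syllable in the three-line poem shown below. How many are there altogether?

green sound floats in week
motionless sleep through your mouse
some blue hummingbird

17

Line 1: green (1), sound (1), floats (1), in (1), week (1) → 5
Line 2: motionless (3), sleep (1), through (1), your (1), mouse (1) → 7
Line 3: some (1), blue (1), hummingbird (3) → 5
Total: 5 + 7 + 5 = 17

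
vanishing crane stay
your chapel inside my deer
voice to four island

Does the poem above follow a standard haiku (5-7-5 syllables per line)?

Yes

Line 1: "vanishing crane stay": 3+1+1 = 5 ✓
Line 2: "your chapel inside my deer": 1+2+2+1+1 = 7 ✓
Line 3: "voice to four island": 1+1+1+2 = 5 ✓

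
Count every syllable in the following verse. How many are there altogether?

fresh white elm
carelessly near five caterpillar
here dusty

15

Line 1: fresh (1), white (1), elm (1) → 3
Line 2: carelessly (3), near (1), five (1), caterpillar (4) → 9
Line 3: here (1), dusty (2) → 3
Total: 3 + 9 + 3 = 15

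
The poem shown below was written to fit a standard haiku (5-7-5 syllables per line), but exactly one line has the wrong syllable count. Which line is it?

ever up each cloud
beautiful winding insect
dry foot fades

The third line

Line 1: ever(2) + up(1) + each(1) + cloud(1) = 5 ✓
Line 2: beautiful(3) + winding(2) + insect(2) = 7 ✓
Line 3: dry(1) + foot(1) + fades(1) = 3 (expected 5)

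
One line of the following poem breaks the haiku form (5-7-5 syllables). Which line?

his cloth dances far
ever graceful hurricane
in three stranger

Line 3

Line 1: "his cloth dances far": 1+1+2+1 = 5 ✓
Line 2: "ever graceful hurricane": 2+2+3 = 7 ✓
Line 3: "in three stranger": 1+1+2 = 4 (expected 5)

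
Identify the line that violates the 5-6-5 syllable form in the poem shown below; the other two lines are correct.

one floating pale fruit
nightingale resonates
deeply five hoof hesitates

The third line

Line 1: "one floating pale fruit": 1+2+1+1 = 5 ✓
Line 2: "nightingale resonates": 3+3 = 6 ✓
Line 3: "deeply five hoof hesitates": 2+1+1+3 = 7 (expected 5)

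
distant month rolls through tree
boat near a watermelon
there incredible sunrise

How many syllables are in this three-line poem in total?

Line 1: "distant month rolls through tree": 2+1+1+1+1 = 6
Line 2: "boat near a watermelon": 1+1+1+4 = 7
Line 3: "there incredible sunrise": 1+4+2 = 7
Total: 6 + 7 + 7 = 20

20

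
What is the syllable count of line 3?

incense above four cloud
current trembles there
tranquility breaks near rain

7

Line 3: tranquility(4) + breaks(1) + near(1) + rain(1) = 7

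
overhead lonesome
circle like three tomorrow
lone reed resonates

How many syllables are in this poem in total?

17

Line 1: "overhead lonesome": 3+2 = 5
Line 2: "circle like three tomorrow": 2+1+1+3 = 7
Line 3: "lone reed resonates": 1+1+3 = 5
Total: 5 + 7 + 5 = 17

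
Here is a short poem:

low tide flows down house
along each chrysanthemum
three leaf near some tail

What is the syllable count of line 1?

5

Line 1: "low tide flows down house": 1+1+1+1+1 = 5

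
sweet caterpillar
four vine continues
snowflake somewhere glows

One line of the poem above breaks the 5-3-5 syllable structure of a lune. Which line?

Line 1: sweet (1), caterpillar (4) → 5 ✓
Line 2: four (1), vine (1), continues (3) → 5 (expected 3)
Line 3: snowflake (2), somewhere (2), glows (1) → 5 ✓

The second line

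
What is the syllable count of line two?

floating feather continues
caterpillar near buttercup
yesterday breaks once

Line two: caterpillar (4), near (1), buttercup (3) → 8

8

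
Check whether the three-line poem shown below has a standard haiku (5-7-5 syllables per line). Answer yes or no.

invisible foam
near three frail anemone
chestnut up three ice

Line 1: invisible(4) + foam(1) = 5 ✓
Line 2: near(1) + three(1) + frail(1) + anemone(4) = 7 ✓
Line 3: chestnut(2) + up(1) + three(1) + ice(1) = 5 ✓

Yes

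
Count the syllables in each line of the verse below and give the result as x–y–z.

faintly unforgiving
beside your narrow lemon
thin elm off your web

6–7–5

Line 1: faintly (2), unforgiving (4) → 6
Line 2: beside (2), your (1), narrow (2), lemon (2) → 7
Line 3: thin (1), elm (1), off (1), your (1), web (1) → 5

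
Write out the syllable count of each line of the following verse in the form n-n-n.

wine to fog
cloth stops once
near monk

Line 1: wine (1), to (1), fog (1) → 3
Line 2: cloth (1), stops (1), once (1) → 3
Line 3: near (1), monk (1) → 2

3-3-2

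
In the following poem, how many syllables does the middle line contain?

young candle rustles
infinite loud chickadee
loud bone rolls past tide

7

The middle line: infinite(3) + loud(1) + chickadee(3) = 7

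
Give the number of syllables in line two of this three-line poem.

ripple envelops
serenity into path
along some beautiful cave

7

Line two: serenity (4), into (2), path (1) → 7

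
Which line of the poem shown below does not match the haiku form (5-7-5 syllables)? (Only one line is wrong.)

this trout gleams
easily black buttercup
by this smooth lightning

Line 1: this (1), trout (1), gleams (1) → 3 (expected 5)
Line 2: easily (3), black (1), buttercup (3) → 7 ✓
Line 3: by (1), this (1), smooth (1), lightning (2) → 5 ✓

Line 1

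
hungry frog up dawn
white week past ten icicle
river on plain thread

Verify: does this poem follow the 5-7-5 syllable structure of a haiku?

Line 1: "hungry frog up dawn": 2+1+1+1 = 5 ✓
Line 2: "white week past ten icicle": 1+1+1+1+3 = 7 ✓
Line 3: "river on plain thread": 2+1+1+1 = 5 ✓

Yes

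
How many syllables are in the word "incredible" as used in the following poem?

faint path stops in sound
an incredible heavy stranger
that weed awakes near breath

4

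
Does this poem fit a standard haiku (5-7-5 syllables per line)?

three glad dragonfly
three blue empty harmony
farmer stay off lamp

Line 1: three (1), glad (1), dragonfly (3) → 5 ✓
Line 2: three (1), blue (1), empty (2), harmony (3) → 7 ✓
Line 3: farmer (2), stay (1), off (1), lamp (1) → 5 ✓

Yes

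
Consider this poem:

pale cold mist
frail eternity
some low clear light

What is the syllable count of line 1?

3

Line 1: pale(1) + cold(1) + mist(1) = 3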